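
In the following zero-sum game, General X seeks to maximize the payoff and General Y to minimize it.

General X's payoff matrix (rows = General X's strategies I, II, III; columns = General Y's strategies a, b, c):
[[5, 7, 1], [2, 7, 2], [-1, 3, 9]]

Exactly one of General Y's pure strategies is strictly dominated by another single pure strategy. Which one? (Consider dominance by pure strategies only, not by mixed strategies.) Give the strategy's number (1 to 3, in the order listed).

General Y prefers columns that give General X less. Compare b with a: 5 < 7, 2 < 7, -1 < 3.
So a strictly dominates b for General Y; b is strictly dominated.

2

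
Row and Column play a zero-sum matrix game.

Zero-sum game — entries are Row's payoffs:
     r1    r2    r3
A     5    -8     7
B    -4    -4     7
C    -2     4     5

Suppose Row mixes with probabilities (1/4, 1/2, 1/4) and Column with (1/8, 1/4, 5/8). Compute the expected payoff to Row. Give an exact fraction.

Against (1/8, 1/4, 5/8), each row's expected payoff is A: 3; B: 23/8; C: 31/8.
Taking the (1/4, 1/2, 1/4)-weighted average: (1/4)·(3) + (1/2)·(23/8) + (1/4)·(31/8) = 101/32.

101/32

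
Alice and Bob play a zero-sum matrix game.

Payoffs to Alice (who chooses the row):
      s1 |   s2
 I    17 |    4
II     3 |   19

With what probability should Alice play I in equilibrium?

16/29

Row minima are 4 and 3, so Alice's maximin is 4; column maxima are 17 and 19, so Bob's minimax is 17. These differ, so the equilibrium is in mixed strategies.
Let Alice play I with probability p. Bob is indifferent when 17p + 3(1−p) = 4p + 19(1−p), giving p = 16/29.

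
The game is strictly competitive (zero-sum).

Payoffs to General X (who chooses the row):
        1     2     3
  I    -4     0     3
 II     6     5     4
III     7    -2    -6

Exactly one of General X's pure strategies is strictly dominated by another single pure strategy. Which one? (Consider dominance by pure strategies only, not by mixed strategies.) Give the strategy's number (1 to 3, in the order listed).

1

Compare I with II: 6 > -4, 5 > 0, 4 > 3.
So II strictly dominates I for General X; I is strictly dominated.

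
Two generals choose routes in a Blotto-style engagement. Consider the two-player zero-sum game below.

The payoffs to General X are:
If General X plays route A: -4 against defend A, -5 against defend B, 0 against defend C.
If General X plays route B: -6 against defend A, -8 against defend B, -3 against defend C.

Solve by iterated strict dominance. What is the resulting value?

-5

Column defend C is strictly dominated by defend A for General Y (-4<0, -6<-3); eliminate defend C.
Row route B is strictly dominated by row route A (-4>-6, -5>-8); eliminate route B.
Column defend A is strictly dominated by defend B for General Y (-5<-4); eliminate defend A.
Only (route A, defend B) remains, with payoff -5.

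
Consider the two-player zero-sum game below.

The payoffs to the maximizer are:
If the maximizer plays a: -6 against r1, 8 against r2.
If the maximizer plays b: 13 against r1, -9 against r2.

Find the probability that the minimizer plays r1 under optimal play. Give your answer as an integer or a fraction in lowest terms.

17/36

Row minima are -6 and -9, so the maximizer's maximin is -6; column maxima are 13 and 8, so the minimizer's minimax is 8. These differ, so the equilibrium is in mixed strategies.
Let the minimizer play r1 with probability q. The maximizer is indifferent when −6q + 8(1−q) = 13q − 9(1−q), giving q = 17/36.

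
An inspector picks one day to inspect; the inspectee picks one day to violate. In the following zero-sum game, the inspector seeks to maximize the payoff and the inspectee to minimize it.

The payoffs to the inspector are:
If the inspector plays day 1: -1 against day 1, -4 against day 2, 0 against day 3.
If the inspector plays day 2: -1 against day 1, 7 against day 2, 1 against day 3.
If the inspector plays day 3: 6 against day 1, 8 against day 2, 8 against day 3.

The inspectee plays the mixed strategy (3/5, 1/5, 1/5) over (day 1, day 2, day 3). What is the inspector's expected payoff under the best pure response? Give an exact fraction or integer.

34/5

day 1: (-1)·(3/5) + (-4)·(1/5) + (0)·(1/5) = -7/5.
day 2: (-1)·(3/5) + (7)·(1/5) + (1)·(1/5) = 1.
day 3: (6)·(3/5) + (8)·(1/5) + (8)·(1/5) = 34/5.
The best pure response is day 3 with expected payoff 34/5.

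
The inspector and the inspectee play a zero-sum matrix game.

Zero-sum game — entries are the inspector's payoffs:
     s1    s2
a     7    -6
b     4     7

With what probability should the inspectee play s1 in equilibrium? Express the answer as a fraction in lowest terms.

13/16

Row minima are -6 and 4, so the inspector's maximin is 4; column maxima are 7 and 7, so the inspectee's minimax is 7. These differ, so the equilibrium is in mixed strategies.
Let the inspectee play s1 with probability q. The inspector is indifferent when 7q − 6(1−q) = 4q + 7(1−q), giving q = 13/16.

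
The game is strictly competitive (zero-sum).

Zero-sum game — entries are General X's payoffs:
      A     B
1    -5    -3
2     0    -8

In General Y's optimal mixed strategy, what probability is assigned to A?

Row minima are -5 and -8, so General X's maximin is -5; column maxima are 0 and -3, so General Y's minimax is -3. These differ, so the equilibrium is in mixed strategies.
Let General Y play A with probability q. General X is indifferent when −5q − 3(1−q) = −8(1−q), giving q = 1/2.

1/2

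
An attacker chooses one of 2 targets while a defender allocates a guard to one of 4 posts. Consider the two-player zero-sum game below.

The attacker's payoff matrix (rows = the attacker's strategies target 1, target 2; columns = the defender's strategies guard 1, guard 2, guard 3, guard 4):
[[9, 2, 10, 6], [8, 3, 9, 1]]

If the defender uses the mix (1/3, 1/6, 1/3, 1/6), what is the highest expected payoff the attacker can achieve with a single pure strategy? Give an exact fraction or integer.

target 1: (9)·(1/3) + (2)·(1/6) + (10)·(1/3) + (6)·(1/6) = 23/3.
target 2: (8)·(1/3) + (3)·(1/6) + (9)·(1/3) + (1)·(1/6) = 19/3.
The best pure response is target 1 with expected payoff 23/3.

23/3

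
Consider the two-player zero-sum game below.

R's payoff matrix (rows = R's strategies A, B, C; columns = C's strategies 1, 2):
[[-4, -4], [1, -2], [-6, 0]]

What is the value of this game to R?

Row A is strictly dominated by row B, so R never plays it.
The remaining 2×2 game on (B, C) × (1, 2) has no saddle point. Let R play B with probability p; indifference gives p − 6(1−p) = −2p, so p = 2/3.
Similarly C's optimal q on 1 is 2/9, and the value is 1·(2/9) + (-2)·(7/9) = -4/3.

-4/3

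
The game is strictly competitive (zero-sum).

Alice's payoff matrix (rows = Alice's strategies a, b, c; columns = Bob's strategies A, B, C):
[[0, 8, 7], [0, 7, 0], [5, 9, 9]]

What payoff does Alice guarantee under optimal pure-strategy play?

Row minima: 0, 0, 5 → Alice's maximin is 5.
Column maxima: 5, 9, 9 → Bob's minimax is 5.
They coincide at (c, A), so the value is 5.

5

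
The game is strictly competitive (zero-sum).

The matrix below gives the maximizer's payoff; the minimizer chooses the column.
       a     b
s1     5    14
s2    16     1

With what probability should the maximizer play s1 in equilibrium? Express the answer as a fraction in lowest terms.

Row minima are 5 and 1, so the maximizer's maximin is 5; column maxima are 16 and 14, so the minimizer's minimax is 14. These differ, so the equilibrium is in mixed strategies.
Let the maximizer play s1 with probability p. The minimizer is indifferent when 5p + 16(1−p) = 14p + (1−p), giving p = 5/8.

5/8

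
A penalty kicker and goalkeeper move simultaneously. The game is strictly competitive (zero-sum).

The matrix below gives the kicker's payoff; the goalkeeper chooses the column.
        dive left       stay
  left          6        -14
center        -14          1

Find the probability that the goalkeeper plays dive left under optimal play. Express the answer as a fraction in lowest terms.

3/7

Row minima are -14 and -14, so the kicker's maximin is -14; column maxima are 6 and 1, so the goalkeeper's minimax is 1. These differ, so the equilibrium is in mixed strategies.
Let the goalkeeper play dive left with probability q. The kicker is indifferent when 6q − 14(1−q) = −14q + (1−q), giving q = 3/7.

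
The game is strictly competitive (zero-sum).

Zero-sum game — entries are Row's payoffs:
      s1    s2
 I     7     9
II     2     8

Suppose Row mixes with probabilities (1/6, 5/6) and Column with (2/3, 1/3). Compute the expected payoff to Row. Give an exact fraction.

83/18

Against (2/3, 1/3), each row's expected payoff is I: 23/3; II: 4.
Taking the (1/6, 5/6)-weighted average: (1/6)·(23/3) + (5/6)·(4) = 83/18.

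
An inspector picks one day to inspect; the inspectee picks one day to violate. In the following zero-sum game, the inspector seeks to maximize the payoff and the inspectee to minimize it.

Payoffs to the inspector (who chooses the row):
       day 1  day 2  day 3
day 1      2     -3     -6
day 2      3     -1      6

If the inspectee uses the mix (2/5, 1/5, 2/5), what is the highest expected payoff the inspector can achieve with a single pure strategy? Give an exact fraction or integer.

17/5

day 1: (2)·(2/5) + (-3)·(1/5) + (-6)·(2/5) = -11/5.
day 2: (3)·(2/5) + (-1)·(1/5) + (6)·(2/5) = 17/5.
The best pure response is day 2 with expected payoff 17/5.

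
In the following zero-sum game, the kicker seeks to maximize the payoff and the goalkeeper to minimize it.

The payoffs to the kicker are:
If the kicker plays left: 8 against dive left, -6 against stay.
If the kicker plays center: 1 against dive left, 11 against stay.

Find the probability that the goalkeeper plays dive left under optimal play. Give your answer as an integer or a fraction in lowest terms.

Row minima are -6 and 1, so the kicker's maximin is 1; column maxima are 8 and 11, so the goalkeeper's minimax is 8. These differ, so the equilibrium is in mixed strategies.
Let the goalkeeper play dive left with probability q. The kicker is indifferent when 8q − 6(1−q) = q + 11(1−q), giving q = 17/24.

17/24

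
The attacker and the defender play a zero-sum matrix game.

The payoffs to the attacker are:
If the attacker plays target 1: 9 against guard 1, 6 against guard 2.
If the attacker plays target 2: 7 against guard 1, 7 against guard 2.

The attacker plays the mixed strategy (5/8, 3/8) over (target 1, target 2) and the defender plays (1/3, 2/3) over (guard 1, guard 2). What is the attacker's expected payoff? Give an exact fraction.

7

Against (1/3, 2/3), each row's expected payoff is target 1: 7; target 2: 7.
Taking the (5/8, 3/8)-weighted average: (5/8)·(7) + (3/8)·(7) = 7.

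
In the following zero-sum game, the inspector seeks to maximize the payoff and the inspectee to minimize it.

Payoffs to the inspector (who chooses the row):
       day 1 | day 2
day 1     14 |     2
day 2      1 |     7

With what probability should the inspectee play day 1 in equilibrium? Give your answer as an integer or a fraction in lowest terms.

5/18

Row minima are 2 and 1, so the inspector's maximin is 2; column maxima are 14 and 7, so the inspectee's minimax is 7. These differ, so the equilibrium is in mixed strategies.
Let the inspectee play day 1 with probability q. The inspector is indifferent when 14q + 2(1−q) = q + 7(1−q), giving q = 5/18.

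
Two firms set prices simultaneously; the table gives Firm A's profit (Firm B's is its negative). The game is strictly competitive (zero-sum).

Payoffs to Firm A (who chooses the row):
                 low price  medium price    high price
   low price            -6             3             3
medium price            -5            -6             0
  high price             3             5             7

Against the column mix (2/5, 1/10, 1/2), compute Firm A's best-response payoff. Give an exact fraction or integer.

26/5

low price: (-6)·(2/5) + (3)·(1/10) + (3)·(1/2) = -3/5.
medium price: (-5)·(2/5) + (-6)·(1/10) + (0)·(1/2) = -13/5.
high price: (3)·(2/5) + (5)·(1/10) + (7)·(1/2) = 26/5.
The best pure response is high price with expected payoff 26/5.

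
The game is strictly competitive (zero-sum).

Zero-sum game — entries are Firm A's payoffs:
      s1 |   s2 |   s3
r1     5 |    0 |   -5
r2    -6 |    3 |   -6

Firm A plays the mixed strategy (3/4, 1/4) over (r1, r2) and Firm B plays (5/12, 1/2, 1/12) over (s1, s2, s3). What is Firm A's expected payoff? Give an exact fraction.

Against (5/12, 1/2, 1/12), each row's expected payoff is r1: 5/3; r2: -3/2.
Taking the (3/4, 1/4)-weighted average: (3/4)·(5/3) + (1/4)·(-3/2) = 7/8.

7/8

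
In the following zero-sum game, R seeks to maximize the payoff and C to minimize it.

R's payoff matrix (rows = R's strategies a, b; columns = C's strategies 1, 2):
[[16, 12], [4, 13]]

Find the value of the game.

160/13

Row minima are 12 and 4, so R's maximin is 12; column maxima are 16 and 13, so C's minimax is 13. These differ, so the equilibrium is in mixed strategies.
Let R play a with probability p. C is indifferent when 16p + 4(1−p) = 12p + 13(1−p), giving p = 9/13.
Let C play 1 with probability q. R is indifferent when 16q + 12(1−q) = 4q + 13(1−q), giving q = 1/13.
The value is 16·(1/13) + (12)·(12/13) = 160/13.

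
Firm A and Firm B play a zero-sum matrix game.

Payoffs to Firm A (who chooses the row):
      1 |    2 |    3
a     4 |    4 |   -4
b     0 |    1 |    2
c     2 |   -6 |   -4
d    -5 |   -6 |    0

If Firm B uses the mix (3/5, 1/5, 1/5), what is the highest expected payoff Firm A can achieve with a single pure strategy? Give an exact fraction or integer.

a: (4)·(3/5) + (4)·(1/5) + (-4)·(1/5) = 12/5.
b: (0)·(3/5) + (1)·(1/5) + (2)·(1/5) = 3/5.
c: (2)·(3/5) + (-6)·(1/5) + (-4)·(1/5) = -4/5.
d: (-5)·(3/5) + (-6)·(1/5) + (0)·(1/5) = -21/5.
The best pure response is a with expected payoff 12/5.

12/5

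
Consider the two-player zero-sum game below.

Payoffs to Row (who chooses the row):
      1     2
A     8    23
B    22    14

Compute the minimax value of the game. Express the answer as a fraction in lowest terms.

394/23

Row minima are 8 and 14, so Row's maximin is 14; column maxima are 22 and 23, so Column's minimax is 22. These differ, so the equilibrium is in mixed strategies.
Let Row play A with probability p. Column is indifferent when 8p + 22(1−p) = 23p + 14(1−p), giving p = 8/23.
Let Column play 1 with probability q. Row is indifferent when 8q + 23(1−q) = 22q + 14(1−q), giving q = 9/23.
The value is 8·(9/23) + (23)·(14/23) = 394/23.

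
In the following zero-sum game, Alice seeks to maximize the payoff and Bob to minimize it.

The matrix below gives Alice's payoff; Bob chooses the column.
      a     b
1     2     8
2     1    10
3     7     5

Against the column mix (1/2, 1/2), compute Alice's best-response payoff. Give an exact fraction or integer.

1: (2)·(1/2) + (8)·(1/2) = 5.
2: (1)·(1/2) + (10)·(1/2) = 11/2.
3: (7)·(1/2) + (5)·(1/2) = 6.
The best pure response is 3 with expected payoff 6.

6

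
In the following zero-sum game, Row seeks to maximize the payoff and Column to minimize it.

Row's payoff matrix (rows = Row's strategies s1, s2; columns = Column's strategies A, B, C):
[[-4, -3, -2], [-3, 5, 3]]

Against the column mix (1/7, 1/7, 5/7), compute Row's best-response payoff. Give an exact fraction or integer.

17/7

s1: (-4)·(1/7) + (-3)·(1/7) + (-2)·(5/7) = -17/7.
s2: (-3)·(1/7) + (5)·(1/7) + (3)·(5/7) = 17/7.
The best pure response is s2 with expected payoff 17/7.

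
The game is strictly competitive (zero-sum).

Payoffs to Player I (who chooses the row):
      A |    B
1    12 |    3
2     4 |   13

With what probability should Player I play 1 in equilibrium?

1/2

Row minima are 3 and 4, so Player I's maximin is 4; column maxima are 12 and 13, so Player II's minimax is 12. These differ, so the equilibrium is in mixed strategies.
Let Player I play 1 with probability p. Player II is indifferent when 12p + 4(1−p) = 3p + 13(1−p), giving p = 1/2.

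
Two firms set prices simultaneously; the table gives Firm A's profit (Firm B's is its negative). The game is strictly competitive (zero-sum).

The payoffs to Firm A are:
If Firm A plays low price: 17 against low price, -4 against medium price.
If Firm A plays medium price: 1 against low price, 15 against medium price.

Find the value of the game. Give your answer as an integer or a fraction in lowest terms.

37/5

Row minima are -4 and 1, so Firm A's maximin is 1; column maxima are 17 and 15, so Firm B's minimax is 15. These differ, so the equilibrium is in mixed strategies.
Let Firm A play low price with probability p. Firm B is indifferent when 17p + (1−p) = −4p + 15(1−p), giving p = 2/5.
Let Firm B play low price with probability q. Firm A is indifferent when 17q − 4(1−q) = q + 15(1−q), giving q = 19/35.
The value is 17·(19/35) + (-4)·(16/35) = 37/5.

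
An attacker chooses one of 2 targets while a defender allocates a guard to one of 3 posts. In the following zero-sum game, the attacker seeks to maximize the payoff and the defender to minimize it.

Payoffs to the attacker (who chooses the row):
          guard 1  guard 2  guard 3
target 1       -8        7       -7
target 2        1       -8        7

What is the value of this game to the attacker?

-19/8

Column guard 3 is strictly dominated by guard 1 for the defender (it gives the attacker more in every row).
The remaining 2×2 game on (target 1, target 2) × (guard 1, guard 2) has no saddle point. Let the attacker play target 1 with probability p; indifference gives −8p + (1−p) = 7p − 8(1−p), so p = 3/8.
Similarly the defender's optimal q on guard 1 is 5/8, and the value is -8·(5/8) + (7)·(3/8) = -19/8.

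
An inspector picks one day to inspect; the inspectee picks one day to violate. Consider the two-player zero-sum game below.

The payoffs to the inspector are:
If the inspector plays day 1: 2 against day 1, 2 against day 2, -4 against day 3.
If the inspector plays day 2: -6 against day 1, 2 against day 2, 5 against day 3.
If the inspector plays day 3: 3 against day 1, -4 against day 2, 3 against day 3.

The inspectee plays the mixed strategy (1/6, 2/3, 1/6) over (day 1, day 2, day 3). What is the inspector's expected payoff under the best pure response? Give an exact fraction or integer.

day 1: (2)·(1/6) + (2)·(2/3) + (-4)·(1/6) = 1.
day 2: (-6)·(1/6) + (2)·(2/3) + (5)·(1/6) = 7/6.
day 3: (3)·(1/6) + (-4)·(2/3) + (3)·(1/6) = -5/3.
The best pure response is day 2 with expected payoff 7/6.

7/6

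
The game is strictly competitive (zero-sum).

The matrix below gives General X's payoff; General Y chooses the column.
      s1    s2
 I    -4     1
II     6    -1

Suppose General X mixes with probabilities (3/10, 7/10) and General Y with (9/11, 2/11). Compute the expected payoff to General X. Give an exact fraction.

131/55

Against (9/11, 2/11), each row's expected payoff is I: -34/11; II: 52/11.
Taking the (3/10, 7/10)-weighted average: (3/10)·(-34/11) + (7/10)·(52/11) = 131/55.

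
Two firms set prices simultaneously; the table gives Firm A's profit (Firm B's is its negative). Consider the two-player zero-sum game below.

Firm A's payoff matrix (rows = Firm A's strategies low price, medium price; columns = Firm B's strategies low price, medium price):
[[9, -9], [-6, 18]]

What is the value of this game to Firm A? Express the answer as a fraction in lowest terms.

Row minima are -9 and -6, so Firm A's maximin is -6; column maxima are 9 and 18, so Firm B's minimax is 9. These differ, so the equilibrium is in mixed strategies.
Let Firm A play low price with probability p. Firm B is indifferent when 9p − 6(1−p) = −9p + 18(1−p), giving p = 4/7.
Let Firm B play low price with probability q. Firm A is indifferent when 9q − 9(1−q) = −6q + 18(1−q), giving q = 9/14.
The value is 9·(9/14) + (-9)·(5/14) = 18/7.

18/7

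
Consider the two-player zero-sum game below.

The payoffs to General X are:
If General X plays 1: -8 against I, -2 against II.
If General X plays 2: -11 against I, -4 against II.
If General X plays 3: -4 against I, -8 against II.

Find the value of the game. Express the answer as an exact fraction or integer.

Row 2 is strictly dominated by row 1, so General X never plays it.
The remaining 2×2 game on (1, 3) × (I, II) has no saddle point. Let General X play 1 with probability p; indifference gives −8p − 4(1−p) = −2p − 8(1−p), so p = 2/5.
Similarly General Y's optimal q on I is 3/5, and the value is -8·(3/5) + (-2)·(2/5) = -28/5.

-28/5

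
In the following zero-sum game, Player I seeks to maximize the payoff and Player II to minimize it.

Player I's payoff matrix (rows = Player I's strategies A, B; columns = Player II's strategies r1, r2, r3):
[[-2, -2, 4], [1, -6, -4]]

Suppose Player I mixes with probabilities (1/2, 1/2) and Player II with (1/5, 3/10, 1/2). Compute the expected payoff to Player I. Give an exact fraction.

-13/10

Against (1/5, 3/10, 1/2), each row's expected payoff is A: 1; B: -18/5.
Taking the (1/2, 1/2)-weighted average: (1/2)·(1) + (1/2)·(-18/5) = -13/10.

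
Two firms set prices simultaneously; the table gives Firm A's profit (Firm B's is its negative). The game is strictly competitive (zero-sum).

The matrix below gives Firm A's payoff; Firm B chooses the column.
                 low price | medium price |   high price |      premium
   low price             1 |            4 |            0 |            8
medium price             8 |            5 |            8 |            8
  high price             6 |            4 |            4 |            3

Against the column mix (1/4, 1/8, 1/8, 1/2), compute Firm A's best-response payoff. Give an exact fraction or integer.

low price: (1)·(1/4) + (4)·(1/8) + (0)·(1/8) + (8)·(1/2) = 19/4.
medium price: (8)·(1/4) + (5)·(1/8) + (8)·(1/8) + (8)·(1/2) = 61/8.
high price: (6)·(1/4) + (4)·(1/8) + (4)·(1/8) + (3)·(1/2) = 4.
The best pure response is medium price with expected payoff 61/8.

61/8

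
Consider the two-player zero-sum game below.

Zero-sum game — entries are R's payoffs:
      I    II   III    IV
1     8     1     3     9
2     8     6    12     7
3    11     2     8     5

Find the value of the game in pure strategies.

Row minima: 1, 6, 2 → R's maximin is 6.
Column maxima: 11, 6, 12, 9 → C's minimax is 6.
They coincide at (2, II), so the value is 6.

6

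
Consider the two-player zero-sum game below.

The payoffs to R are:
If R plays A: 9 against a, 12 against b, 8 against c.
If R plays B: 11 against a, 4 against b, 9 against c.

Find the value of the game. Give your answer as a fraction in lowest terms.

76/9

Column a is strictly dominated by c for C (it gives R more in every row).
The remaining 2×2 game on (A, B) × (b, c) has no saddle point. Let R play A with probability p; indifference gives 12p + 4(1−p) = 8p + 9(1−p), so p = 5/9.
Similarly C's optimal q on b is 1/9, and the value is 12·(1/9) + (8)·(8/9) = 76/9.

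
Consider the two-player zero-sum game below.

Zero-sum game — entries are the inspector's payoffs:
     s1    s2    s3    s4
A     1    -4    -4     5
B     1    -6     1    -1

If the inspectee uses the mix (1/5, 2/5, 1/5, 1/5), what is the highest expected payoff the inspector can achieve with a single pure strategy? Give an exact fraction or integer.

-6/5

A: (1)·(1/5) + (-4)·(2/5) + (-4)·(1/5) + (5)·(1/5) = -6/5.
B: (1)·(1/5) + (-6)·(2/5) + (1)·(1/5) + (-1)·(1/5) = -11/5.
The best pure response is A with expected payoff -6/5.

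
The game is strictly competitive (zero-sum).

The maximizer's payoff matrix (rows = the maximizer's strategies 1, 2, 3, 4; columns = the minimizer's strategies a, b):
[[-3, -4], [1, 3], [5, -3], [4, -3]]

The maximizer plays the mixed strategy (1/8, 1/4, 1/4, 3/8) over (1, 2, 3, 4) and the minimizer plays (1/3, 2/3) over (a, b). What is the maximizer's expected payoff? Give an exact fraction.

-5/24

Against (1/3, 2/3), each row's expected payoff is 1: -11/3; 2: 7/3; 3: -1/3; 4: -2/3.
Taking the (1/8, 1/4, 1/4, 3/8)-weighted average: (1/8)·(-11/3) + (1/4)·(7/3) + (1/4)·(-1/3) + (3/8)·(-2/3) = -5/24.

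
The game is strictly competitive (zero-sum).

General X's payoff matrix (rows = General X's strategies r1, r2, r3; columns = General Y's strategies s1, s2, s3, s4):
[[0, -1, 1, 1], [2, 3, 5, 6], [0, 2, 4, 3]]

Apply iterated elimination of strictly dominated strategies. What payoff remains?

Column s3 is strictly dominated by s1 for General Y (0<1, 2<5, 0<4); eliminate s3.
Column s4 is strictly dominated by s1 for General Y (0<1, 2<6, 0<3); eliminate s4.
Row r3 is strictly dominated by row r2 (2>0, 3>2); eliminate r3.
Row r1 is strictly dominated by row r2 (2>0, 3>-1); eliminate r1.
Column s2 is strictly dominated by s1 for General Y (2<3); eliminate s2.
Only (r2, s1) remains, with payoff 2.

2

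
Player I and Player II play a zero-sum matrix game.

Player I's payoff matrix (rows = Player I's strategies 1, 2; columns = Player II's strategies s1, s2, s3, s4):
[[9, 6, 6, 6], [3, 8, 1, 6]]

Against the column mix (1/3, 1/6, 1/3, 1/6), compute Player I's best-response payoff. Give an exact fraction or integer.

7

1: (9)·(1/3) + (6)·(1/6) + (6)·(1/3) + (6)·(1/6) = 7.
2: (3)·(1/3) + (8)·(1/6) + (1)·(1/3) + (6)·(1/6) = 11/3.
The best pure response is 1 with expected payoff 7.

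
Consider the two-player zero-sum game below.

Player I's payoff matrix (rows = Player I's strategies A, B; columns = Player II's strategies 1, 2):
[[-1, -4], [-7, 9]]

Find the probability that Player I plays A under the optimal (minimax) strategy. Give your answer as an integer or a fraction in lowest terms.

16/19

Row minima are -4 and -7, so Player I's maximin is -4; column maxima are -1 and 9, so Player II's minimax is -1. These differ, so the equilibrium is in mixed strategies.
Let Player I play A with probability p. Player II is indifferent when −p − 7(1−p) = −4p + 9(1−p), giving p = 16/19.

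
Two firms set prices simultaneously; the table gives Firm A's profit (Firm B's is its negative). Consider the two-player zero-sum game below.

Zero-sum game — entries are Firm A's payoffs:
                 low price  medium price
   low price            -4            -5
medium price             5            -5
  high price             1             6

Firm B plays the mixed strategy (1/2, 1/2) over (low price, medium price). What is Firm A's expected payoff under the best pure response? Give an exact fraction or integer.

low price: (-4)·(1/2) + (-5)·(1/2) = -9/2.
medium price: (5)·(1/2) + (-5)·(1/2) = 0.
high price: (1)·(1/2) + (6)·(1/2) = 7/2.
The best pure response is high price with expected payoff 7/2.

7/2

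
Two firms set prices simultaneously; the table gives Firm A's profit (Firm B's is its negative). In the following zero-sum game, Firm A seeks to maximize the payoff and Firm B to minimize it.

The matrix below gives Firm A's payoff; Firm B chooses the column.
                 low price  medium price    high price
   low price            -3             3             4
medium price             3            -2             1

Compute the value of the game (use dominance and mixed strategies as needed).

3/11

Column high price is strictly dominated by medium price for Firm B (it gives Firm A more in every row).
The remaining 2×2 game on (low price, medium price) × (low price, medium price) has no saddle point. Let Firm A play low price with probability p; indifference gives −3p + 3(1−p) = 3p − 2(1−p), so p = 5/11.
Similarly Firm B's optimal q on low price is 5/11, and the value is -3·(5/11) + (3)·(6/11) = 3/11.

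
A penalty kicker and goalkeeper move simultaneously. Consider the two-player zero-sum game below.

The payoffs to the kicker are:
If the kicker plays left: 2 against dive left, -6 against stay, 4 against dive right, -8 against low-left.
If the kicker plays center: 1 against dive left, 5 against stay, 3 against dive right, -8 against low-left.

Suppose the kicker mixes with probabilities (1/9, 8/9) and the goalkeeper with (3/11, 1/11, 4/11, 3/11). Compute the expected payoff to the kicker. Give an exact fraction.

Against (3/11, 1/11, 4/11, 3/11), each row's expected payoff is left: -8/11; center: -4/11.
Taking the (1/9, 8/9)-weighted average: (1/9)·(-8/11) + (8/9)·(-4/11) = -40/99.

-40/99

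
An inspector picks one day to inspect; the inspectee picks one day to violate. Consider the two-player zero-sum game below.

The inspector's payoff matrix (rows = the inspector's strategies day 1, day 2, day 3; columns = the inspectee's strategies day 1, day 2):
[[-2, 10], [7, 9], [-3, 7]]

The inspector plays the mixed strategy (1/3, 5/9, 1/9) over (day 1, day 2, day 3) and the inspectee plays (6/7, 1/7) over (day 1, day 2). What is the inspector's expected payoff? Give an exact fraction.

34/9

Against (6/7, 1/7), each row's expected payoff is day 1: -2/7; day 2: 51/7; day 3: -11/7.
Taking the (1/3, 5/9, 1/9)-weighted average: (1/3)·(-2/7) + (5/9)·(51/7) + (1/9)·(-11/7) = 34/9.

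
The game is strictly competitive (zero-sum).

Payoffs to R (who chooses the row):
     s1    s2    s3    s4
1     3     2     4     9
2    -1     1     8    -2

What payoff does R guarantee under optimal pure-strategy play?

2

Row minima: 2, -2 → R's maximin is 2.
Column maxima: 3, 2, 8, 9 → C's minimax is 2.
They coincide at (1, s2), so the value is 2.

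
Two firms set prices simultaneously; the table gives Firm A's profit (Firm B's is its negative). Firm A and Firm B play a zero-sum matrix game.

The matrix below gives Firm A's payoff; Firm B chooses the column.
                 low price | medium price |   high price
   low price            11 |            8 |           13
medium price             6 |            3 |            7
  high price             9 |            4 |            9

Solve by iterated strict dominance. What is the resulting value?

8

Row medium price is strictly dominated by row low price (11>6, 8>3, 13>7); eliminate medium price.
Row high price is strictly dominated by row low price (11>9, 8>4, 13>9); eliminate high price.
Column high price is strictly dominated by low price for Firm B (11<13); eliminate high price.
Column low price is strictly dominated by medium price for Firm B (8<11); eliminate low price.
Only (low price, medium price) remains, with payoff 8.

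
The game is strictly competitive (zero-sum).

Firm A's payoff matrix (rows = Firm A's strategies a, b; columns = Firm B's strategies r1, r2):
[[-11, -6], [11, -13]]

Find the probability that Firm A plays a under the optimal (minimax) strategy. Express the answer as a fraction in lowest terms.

24/29

Row minima are -11 and -13, so Firm A's maximin is -11; column maxima are 11 and -6, so Firm B's minimax is -6. These differ, so the equilibrium is in mixed strategies.
Let Firm A play a with probability p. Firm B is indifferent when −11p + 11(1−p) = −6p − 13(1−p), giving p = 24/29.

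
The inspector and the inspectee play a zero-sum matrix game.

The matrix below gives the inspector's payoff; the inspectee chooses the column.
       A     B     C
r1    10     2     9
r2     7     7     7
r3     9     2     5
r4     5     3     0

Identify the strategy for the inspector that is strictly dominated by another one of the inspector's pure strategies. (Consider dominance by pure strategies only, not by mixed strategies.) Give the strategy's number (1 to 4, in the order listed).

4

Compare r4 with r2: 7 > 5, 7 > 3, 7 > 0.
So r2 strictly dominates r4 for the inspector; r4 is strictly dominated.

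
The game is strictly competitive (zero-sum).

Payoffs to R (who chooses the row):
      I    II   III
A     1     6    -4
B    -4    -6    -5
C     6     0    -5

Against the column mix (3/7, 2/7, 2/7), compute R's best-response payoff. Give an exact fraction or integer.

8/7

A: (1)·(3/7) + (6)·(2/7) + (-4)·(2/7) = 1.
B: (-4)·(3/7) + (-6)·(2/7) + (-5)·(2/7) = -34/7.
C: (6)·(3/7) + (0)·(2/7) + (-5)·(2/7) = 8/7.
The best pure response is C with expected payoff 8/7.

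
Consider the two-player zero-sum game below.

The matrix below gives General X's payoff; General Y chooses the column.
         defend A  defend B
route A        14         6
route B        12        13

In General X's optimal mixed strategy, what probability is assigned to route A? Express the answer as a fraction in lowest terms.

Row minima are 6 and 12, so General X's maximin is 12; column maxima are 14 and 13, so General Y's minimax is 13. These differ, so the equilibrium is in mixed strategies.
Let General X play route A with probability p. General Y is indifferent when 14p + 12(1−p) = 6p + 13(1−p), giving p = 1/9.

1/9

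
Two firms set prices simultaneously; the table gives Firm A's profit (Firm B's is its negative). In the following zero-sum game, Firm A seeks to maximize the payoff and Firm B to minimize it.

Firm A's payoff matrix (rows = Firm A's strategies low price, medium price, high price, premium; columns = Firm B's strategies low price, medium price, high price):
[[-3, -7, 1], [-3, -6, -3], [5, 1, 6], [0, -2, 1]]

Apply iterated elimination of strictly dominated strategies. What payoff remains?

Column high price is strictly dominated by medium price for Firm B (-7<1, -6<-3, 1<6, -2<1); eliminate high price.
Row medium price is strictly dominated by row high price (5>-3, 1>-6); eliminate medium price.
Column low price is strictly dominated by medium price for Firm B (-7<-3, 1<5, -2<0); eliminate low price.
Row premium is strictly dominated by row high price (1>-2); eliminate premium.
Row low price is strictly dominated by row high price (1>-7); eliminate low price.
Only (high price, medium price) remains, with payoff 1.

1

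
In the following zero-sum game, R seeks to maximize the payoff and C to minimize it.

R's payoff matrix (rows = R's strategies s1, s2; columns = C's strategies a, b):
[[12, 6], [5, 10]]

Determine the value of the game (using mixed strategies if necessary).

Row minima are 6 and 5, so R's maximin is 6; column maxima are 12 and 10, so C's minimax is 10. These differ, so the equilibrium is in mixed strategies.
Let R play s1 with probability p. C is indifferent when 12p + 5(1−p) = 6p + 10(1−p), giving p = 5/11.
Let C play a with probability q. R is indifferent when 12q + 6(1−q) = 5q + 10(1−q), giving q = 4/11.
The value is 12·(4/11) + (6)·(7/11) = 90/11.

90/11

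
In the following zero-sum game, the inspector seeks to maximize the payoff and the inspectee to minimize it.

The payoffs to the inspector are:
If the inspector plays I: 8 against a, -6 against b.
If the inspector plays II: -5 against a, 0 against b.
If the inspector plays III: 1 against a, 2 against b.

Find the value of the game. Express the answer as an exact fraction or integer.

22/15

Row II is strictly dominated by row III, so the inspector never plays it.
The remaining 2×2 game on (I, III) × (a, b) has no saddle point. Let the inspector play I with probability p; indifference gives 8p + (1−p) = −6p + 2(1−p), so p = 1/15.
Similarly the inspectee's optimal q on a is 8/15, and the value is 8·(8/15) + (-6)·(7/15) = 22/15.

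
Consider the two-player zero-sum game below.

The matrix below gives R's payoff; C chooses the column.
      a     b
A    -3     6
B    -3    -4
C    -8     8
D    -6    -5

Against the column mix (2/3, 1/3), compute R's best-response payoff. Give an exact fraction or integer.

A: (-3)·(2/3) + (6)·(1/3) = 0.
B: (-3)·(2/3) + (-4)·(1/3) = -10/3.
C: (-8)·(2/3) + (8)·(1/3) = -8/3.
D: (-6)·(2/3) + (-5)·(1/3) = -17/3.
The best pure response is A with expected payoff 0.

0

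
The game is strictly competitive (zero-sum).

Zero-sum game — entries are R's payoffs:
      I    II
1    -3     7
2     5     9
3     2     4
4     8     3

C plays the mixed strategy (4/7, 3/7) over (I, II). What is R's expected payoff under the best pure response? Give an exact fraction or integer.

1: (-3)·(4/7) + (7)·(3/7) = 9/7.
2: (5)·(4/7) + (9)·(3/7) = 47/7.
3: (2)·(4/7) + (4)·(3/7) = 20/7.
4: (8)·(4/7) + (3)·(3/7) = 41/7.
The best pure response is 2 with expected payoff 47/7.

47/7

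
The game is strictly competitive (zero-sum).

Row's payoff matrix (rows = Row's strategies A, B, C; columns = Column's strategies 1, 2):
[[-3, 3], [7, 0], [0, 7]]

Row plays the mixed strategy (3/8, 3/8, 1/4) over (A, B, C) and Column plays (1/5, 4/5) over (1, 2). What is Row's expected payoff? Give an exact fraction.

13/5

Against (1/5, 4/5), each row's expected payoff is A: 9/5; B: 7/5; C: 28/5.
Taking the (3/8, 3/8, 1/4)-weighted average: (3/8)·(9/5) + (3/8)·(7/5) + (1/4)·(28/5) = 13/5.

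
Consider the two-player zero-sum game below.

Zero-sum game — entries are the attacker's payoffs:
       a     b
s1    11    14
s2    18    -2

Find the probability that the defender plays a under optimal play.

16/23

Row minima are 11 and -2, so the attacker's maximin is 11; column maxima are 18 and 14, so the defender's minimax is 14. These differ, so the equilibrium is in mixed strategies.
Let the defender play a with probability q. The attacker is indifferent when 11q + 14(1−q) = 18q − 2(1−q), giving q = 16/23.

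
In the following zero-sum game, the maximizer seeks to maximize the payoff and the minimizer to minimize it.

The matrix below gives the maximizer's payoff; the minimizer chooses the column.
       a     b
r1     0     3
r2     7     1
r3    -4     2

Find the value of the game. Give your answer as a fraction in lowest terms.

Row r3 is strictly dominated by row r1, so the maximizer never plays it.
The remaining 2×2 game on (r1, r2) × (a, b) has no saddle point. Let the maximizer play r1 with probability p; indifference gives 7(1−p) = 3p + (1−p), so p = 2/3.
Similarly the minimizer's optimal q on a is 2/9, and the value is 0·(2/9) + (3)·(7/9) = 7/3.

7/3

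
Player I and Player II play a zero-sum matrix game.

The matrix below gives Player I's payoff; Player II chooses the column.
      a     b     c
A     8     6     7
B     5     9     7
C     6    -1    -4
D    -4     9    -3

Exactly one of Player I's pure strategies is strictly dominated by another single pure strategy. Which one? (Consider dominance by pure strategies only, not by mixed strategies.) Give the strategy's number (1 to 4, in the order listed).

3

Compare C with A: 8 > 6, 6 > -1, 7 > -4.
So A strictly dominates C for Player I; C is strictly dominated.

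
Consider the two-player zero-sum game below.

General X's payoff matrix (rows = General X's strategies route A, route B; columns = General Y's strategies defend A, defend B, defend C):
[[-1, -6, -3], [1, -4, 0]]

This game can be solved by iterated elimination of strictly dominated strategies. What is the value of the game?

Row route A is strictly dominated by row route B (1>-1, -4>-6, 0>-3); eliminate route A.
Column defend C is strictly dominated by defend B for General Y (-4<0); eliminate defend C.
Column defend A is strictly dominated by defend B for General Y (-4<1); eliminate defend A.
Only (route B, defend B) remains, with payoff -4.

-4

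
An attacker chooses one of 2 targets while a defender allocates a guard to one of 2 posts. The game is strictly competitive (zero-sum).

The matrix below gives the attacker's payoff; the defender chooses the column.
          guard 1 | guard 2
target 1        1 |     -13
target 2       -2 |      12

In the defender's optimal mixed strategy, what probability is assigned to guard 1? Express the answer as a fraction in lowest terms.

25/28

Row minima are -13 and -2, so the attacker's maximin is -2; column maxima are 1 and 12, so the defender's minimax is 1. These differ, so the equilibrium is in mixed strategies.
Let the defender play guard 1 with probability q. The attacker is indifferent when q − 13(1−q) = −2q + 12(1−q), giving q = 25/28.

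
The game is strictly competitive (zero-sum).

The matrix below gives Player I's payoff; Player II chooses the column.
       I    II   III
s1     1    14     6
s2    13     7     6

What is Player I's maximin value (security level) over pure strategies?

The worst-case payoff for each row is s1: 1, s2: 6.
The best of these is 6.

6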